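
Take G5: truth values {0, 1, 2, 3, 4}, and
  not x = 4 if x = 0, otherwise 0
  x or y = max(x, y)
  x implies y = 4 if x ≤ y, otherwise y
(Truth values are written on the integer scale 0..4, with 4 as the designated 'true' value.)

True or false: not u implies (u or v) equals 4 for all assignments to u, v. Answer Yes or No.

No

Counterexample: take u = 0, v = 0.
not u = not 0 = 4
u or v = 0 or 0 = 0
not u implies (u or v) = 4 implies 0 = 0
This gives 0 ≠ 4.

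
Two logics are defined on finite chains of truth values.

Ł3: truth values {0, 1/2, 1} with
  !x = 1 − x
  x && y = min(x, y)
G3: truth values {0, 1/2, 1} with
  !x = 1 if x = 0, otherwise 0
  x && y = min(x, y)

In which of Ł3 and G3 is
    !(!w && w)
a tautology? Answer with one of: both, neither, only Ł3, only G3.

only G3

In Ł3: at w = 1/2 the value is 1/2 — not a tautology.
In G3: every assignment gives 1 — tautology.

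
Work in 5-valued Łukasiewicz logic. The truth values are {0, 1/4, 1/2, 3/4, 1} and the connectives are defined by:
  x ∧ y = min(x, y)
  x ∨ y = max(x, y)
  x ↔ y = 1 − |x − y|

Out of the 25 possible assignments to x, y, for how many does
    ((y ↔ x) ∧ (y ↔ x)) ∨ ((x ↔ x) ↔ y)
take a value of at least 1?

9

value 1: 9 assignments (counts)
value 3/4: 9 assignments
value 1/2: 4 assignments
value 1/4: 2 assignments
value 0: 1 assignment
So 9 of the 25 assignments meet the threshold.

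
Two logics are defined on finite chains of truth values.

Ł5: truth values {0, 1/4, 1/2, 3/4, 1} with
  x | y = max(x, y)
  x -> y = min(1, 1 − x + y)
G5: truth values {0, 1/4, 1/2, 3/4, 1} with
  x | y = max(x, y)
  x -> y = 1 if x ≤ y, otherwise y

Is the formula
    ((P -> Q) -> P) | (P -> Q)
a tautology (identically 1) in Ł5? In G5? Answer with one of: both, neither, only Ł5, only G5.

In Ł5: at P = 1/4, Q = 0 the value is 3/4 — not a tautology.
In G5: every assignment gives 1 — tautology.

only G5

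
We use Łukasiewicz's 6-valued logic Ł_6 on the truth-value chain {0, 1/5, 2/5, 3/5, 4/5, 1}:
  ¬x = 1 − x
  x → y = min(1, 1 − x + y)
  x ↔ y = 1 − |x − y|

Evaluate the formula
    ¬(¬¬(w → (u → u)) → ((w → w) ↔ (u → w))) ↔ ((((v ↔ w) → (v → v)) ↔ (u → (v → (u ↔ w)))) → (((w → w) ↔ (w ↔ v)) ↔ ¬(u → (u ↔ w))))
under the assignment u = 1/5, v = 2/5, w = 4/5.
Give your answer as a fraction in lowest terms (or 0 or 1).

u → u = 1/5 → 1/5 = 1
w → (u → u) = 4/5 → 1 = 1
¬(w → (u → u)) = ¬1 = 0
¬¬(w → (u → u)) = ¬0 = 1
w → w = 4/5 → 4/5 = 1
u → w = 1/5 → 4/5 = 1
(w → w) ↔ (u → w) = 1 ↔ 1 = 1
¬¬(w → (u → u)) → ((w → w) ↔ (u → w)) = 1 → 1 = 1
¬(¬¬(w → (u → u)) → ((w → w) ↔ (u → w))) = ¬1 = 0
v ↔ w = 2/5 ↔ 4/5 = 3/5
v → v = 2/5 → 2/5 = 1
(v ↔ w) → (v → v) = 3/5 → 1 = 1
u ↔ w = 1/5 ↔ 4/5 = 2/5
v → (u ↔ w) = 2/5 → 2/5 = 1
u → (v → (u ↔ w)) = 1/5 → 1 = 1
((v ↔ w) → (v → v)) ↔ (u → (v → (u ↔ w))) = 1 ↔ 1 = 1
w → w = 4/5 → 4/5 = 1
w ↔ v = 4/5 ↔ 2/5 = 3/5
(w → w) ↔ (w ↔ v) = 1 ↔ 3/5 = 3/5
u ↔ w = 1/5 ↔ 4/5 = 2/5
u → (u ↔ w) = 1/5 → 2/5 = 1
¬(u → (u ↔ w)) = ¬1 = 0
((w → w) ↔ (w ↔ v)) ↔ ¬(u → (u ↔ w)) = 3/5 ↔ 0 = 2/5
(((v ↔ w) → (v → v)) ↔ (u → (v → (u ↔ w)))) → (((w → w) ↔ (w ↔ v)) ↔ ¬(u → (u ↔ w))) = 1 → 2/5 = 2/5
¬(¬¬(w → (u → u)) → ((w → w) ↔ (u → w))) ↔ ((((v ↔ w) → (v → v)) ↔ (u → (v → (u ↔ w)))) → (((w → w) ↔ (w ↔ v)) ↔ ¬(u → (u ↔ w)))) = 0 ↔ 2/5 = 3/5

3/5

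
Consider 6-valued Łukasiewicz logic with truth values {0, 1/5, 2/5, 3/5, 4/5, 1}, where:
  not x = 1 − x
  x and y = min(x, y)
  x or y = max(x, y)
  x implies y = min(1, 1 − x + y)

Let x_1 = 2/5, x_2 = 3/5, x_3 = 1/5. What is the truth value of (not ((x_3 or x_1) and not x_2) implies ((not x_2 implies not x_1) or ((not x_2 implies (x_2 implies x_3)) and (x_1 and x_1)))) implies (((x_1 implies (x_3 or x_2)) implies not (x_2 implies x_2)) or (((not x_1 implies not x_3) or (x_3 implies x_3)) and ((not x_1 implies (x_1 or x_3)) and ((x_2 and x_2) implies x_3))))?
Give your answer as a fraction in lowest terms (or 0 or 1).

x_3 or x_1 = 1/5 or 2/5 = 2/5
not x_2 = not 3/5 = 2/5
(x_3 or x_1) and not x_2 = 2/5 and 2/5 = 2/5
not ((x_3 or x_1) and not x_2) = not 2/5 = 3/5
not x_2 = not 3/5 = 2/5
not x_1 = not 2/5 = 3/5
not x_2 implies not x_1 = 2/5 implies 3/5 = 1
not x_2 = not 3/5 = 2/5
x_2 implies x_3 = 3/5 implies 1/5 = 3/5
not x_2 implies (x_2 implies x_3) = 2/5 implies 3/5 = 1
x_1 and x_1 = 2/5 and 2/5 = 2/5
(not x_2 implies (x_2 implies x_3)) and (x_1 and x_1) = 1 and 2/5 = 2/5
(not x_2 implies not x_1) or ((not x_2 implies (x_2 implies x_3)) and (x_1 and x_1)) = 1 or 2/5 = 1
not ((x_3 or x_1) and not x_2) implies ((not x_2 implies not x_1) or ((not x_2 implies (x_2 implies x_3)) and (x_1 and x_1))) = 3/5 implies 1 = 1
x_3 or x_2 = 1/5 or 3/5 = 3/5
x_1 implies (x_3 or x_2) = 2/5 implies 3/5 = 1
x_2 implies x_2 = 3/5 implies 3/5 = 1
not (x_2 implies x_2) = not 1 = 0
(x_1 implies (x_3 or x_2)) implies not (x_2 implies x_2) = 1 implies 0 = 0
not x_1 = not 2/5 = 3/5
not x_3 = not 1/5 = 4/5
not x_1 implies not x_3 = 3/5 implies 4/5 = 1
x_3 implies x_3 = 1/5 implies 1/5 = 1
(not x_1 implies not x_3) or (x_3 implies x_3) = 1 or 1 = 1
not x_1 = not 2/5 = 3/5
x_1 or x_3 = 2/5 or 1/5 = 2/5
not x_1 implies (x_1 or x_3) = 3/5 implies 2/5 = 4/5
x_2 and x_2 = 3/5 and 3/5 = 3/5
(x_2 and x_2) implies x_3 = 3/5 implies 1/5 = 3/5
(not x_1 implies (x_1 or x_3)) and ((x_2 and x_2) implies x_3) = 4/5 and 3/5 = 3/5
((not x_1 implies not x_3) or (x_3 implies x_3)) and ((not x_1 implies (x_1 or x_3)) and ((x_2 and x_2) implies x_3)) = 1 and 3/5 = 3/5
((x_1 implies (x_3 or x_2)) implies not (x_2 implies x_2)) or (((not x_1 implies not x_3) or (x_3 implies x_3)) and ((not x_1 implies (x_1 or x_3)) and ((x_2 and x_2) implies x_3))) = 0 or 3/5 = 3/5
(not ((x_3 or x_1) and not x_2) implies ((not x_2 implies not x_1) or ((not x_2 implies (x_2 implies x_3)) and (x_1 and x_1)))) implies (((x_1 implies (x_3 or x_2)) implies not (x_2 implies x_2)) or (((not x_1 implies not x_3) or (x_3 implies x_3)) and ((not x_1 implies (x_1 or x_3)) and ((x_2 and x_2) implies x_3)))) = 1 implies 3/5 = 3/5

3/5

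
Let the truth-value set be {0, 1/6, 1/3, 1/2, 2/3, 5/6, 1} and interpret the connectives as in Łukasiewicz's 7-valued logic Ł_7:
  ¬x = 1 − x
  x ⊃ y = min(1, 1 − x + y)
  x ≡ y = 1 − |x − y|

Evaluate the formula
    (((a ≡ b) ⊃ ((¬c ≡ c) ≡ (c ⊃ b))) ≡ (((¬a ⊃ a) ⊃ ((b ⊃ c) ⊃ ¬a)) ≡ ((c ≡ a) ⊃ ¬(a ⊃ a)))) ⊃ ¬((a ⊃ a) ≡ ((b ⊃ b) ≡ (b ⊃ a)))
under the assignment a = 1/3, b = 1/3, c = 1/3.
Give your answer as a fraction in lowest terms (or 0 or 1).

a ≡ b = 1/3 ≡ 1/3 = 1
¬c = ¬1/3 = 2/3
¬c ≡ c = 2/3 ≡ 1/3 = 2/3
c ⊃ b = 1/3 ⊃ 1/3 = 1
(¬c ≡ c) ≡ (c ⊃ b) = 2/3 ≡ 1 = 2/3
(a ≡ b) ⊃ ((¬c ≡ c) ≡ (c ⊃ b)) = 1 ⊃ 2/3 = 2/3
¬a = ¬1/3 = 2/3
¬a ⊃ a = 2/3 ⊃ 1/3 = 2/3
b ⊃ c = 1/3 ⊃ 1/3 = 1
¬a = ¬1/3 = 2/3
(b ⊃ c) ⊃ ¬a = 1 ⊃ 2/3 = 2/3
(¬a ⊃ a) ⊃ ((b ⊃ c) ⊃ ¬a) = 2/3 ⊃ 2/3 = 1
c ≡ a = 1/3 ≡ 1/3 = 1
a ⊃ a = 1/3 ⊃ 1/3 = 1
¬(a ⊃ a) = ¬1 = 0
(c ≡ a) ⊃ ¬(a ⊃ a) = 1 ⊃ 0 = 0
((¬a ⊃ a) ⊃ ((b ⊃ c) ⊃ ¬a)) ≡ ((c ≡ a) ⊃ ¬(a ⊃ a)) = 1 ≡ 0 = 0
((a ≡ b) ⊃ ((¬c ≡ c) ≡ (c ⊃ b))) ≡ (((¬a ⊃ a) ⊃ ((b ⊃ c) ⊃ ¬a)) ≡ ((c ≡ a) ⊃ ¬(a ⊃ a))) = 2/3 ≡ 0 = 1/3
a ⊃ a = 1/3 ⊃ 1/3 = 1
b ⊃ b = 1/3 ⊃ 1/3 = 1
b ⊃ a = 1/3 ⊃ 1/3 = 1
(b ⊃ b) ≡ (b ⊃ a) = 1 ≡ 1 = 1
(a ⊃ a) ≡ ((b ⊃ b) ≡ (b ⊃ a)) = 1 ≡ 1 = 1
¬((a ⊃ a) ≡ ((b ⊃ b) ≡ (b ⊃ a))) = ¬1 = 0
(((a ≡ b) ⊃ ((¬c ≡ c) ≡ (c ⊃ b))) ≡ (((¬a ⊃ a) ⊃ ((b ⊃ c) ⊃ ¬a)) ≡ ((c ≡ a) ⊃ ¬(a ⊃ a)))) ⊃ ¬((a ⊃ a) ≡ ((b ⊃ b) ≡ (b ⊃ a))) = 1/3 ⊃ 0 = 2/3

2/3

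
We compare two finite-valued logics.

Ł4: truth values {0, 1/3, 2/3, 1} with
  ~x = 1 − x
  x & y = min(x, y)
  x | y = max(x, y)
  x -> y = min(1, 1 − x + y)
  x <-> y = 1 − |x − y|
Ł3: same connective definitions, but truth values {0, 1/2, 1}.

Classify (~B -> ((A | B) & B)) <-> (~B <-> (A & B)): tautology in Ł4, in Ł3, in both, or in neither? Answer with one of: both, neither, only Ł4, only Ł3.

In Ł4: at A = 0, B = 1/3 the value is 2/3 — not a tautology.
In Ł3: at A = 0, B = 1/2 the value is 1/2 — not a tautology.

neither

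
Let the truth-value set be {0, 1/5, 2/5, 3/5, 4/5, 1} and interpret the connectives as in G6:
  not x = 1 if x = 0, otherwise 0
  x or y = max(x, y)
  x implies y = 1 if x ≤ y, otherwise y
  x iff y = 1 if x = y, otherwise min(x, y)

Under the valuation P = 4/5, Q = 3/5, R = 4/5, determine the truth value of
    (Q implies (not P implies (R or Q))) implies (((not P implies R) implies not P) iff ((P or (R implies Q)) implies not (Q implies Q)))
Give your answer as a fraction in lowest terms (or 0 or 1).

not P = not 4/5 = 0
R or Q = 4/5 or 3/5 = 4/5
not P implies (R or Q) = 0 implies 4/5 = 1
Q implies (not P implies (R or Q)) = 3/5 implies 1 = 1
not P = not 4/5 = 0
not P implies R = 0 implies 4/5 = 1
not P = not 4/5 = 0
(not P implies R) implies not P = 1 implies 0 = 0
R implies Q = 4/5 implies 3/5 = 3/5
P or (R implies Q) = 4/5 or 3/5 = 4/5
Q implies Q = 3/5 implies 3/5 = 1
not (Q implies Q) = not 1 = 0
(P or (R implies Q)) implies not (Q implies Q) = 4/5 implies 0 = 0
((not P implies R) implies not P) iff ((P or (R implies Q)) implies not (Q implies Q)) = 0 iff 0 = 1
(Q implies (not P implies (R or Q))) implies (((not P implies R) implies not P) iff ((P or (R implies Q)) implies not (Q implies Q))) = 1 implies 1 = 1

1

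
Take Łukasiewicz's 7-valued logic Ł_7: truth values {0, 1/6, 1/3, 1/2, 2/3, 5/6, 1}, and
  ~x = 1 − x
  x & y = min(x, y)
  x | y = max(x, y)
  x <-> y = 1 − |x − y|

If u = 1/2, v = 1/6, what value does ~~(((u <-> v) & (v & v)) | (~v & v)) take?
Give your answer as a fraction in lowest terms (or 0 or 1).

1/6

u <-> v = 1/2 <-> 1/6 = 2/3
v & v = 1/6 & 1/6 = 1/6
(u <-> v) & (v & v) = 2/3 & 1/6 = 1/6
~v = ~1/6 = 5/6
~v & v = 5/6 & 1/6 = 1/6
((u <-> v) & (v & v)) | (~v & v) = 1/6 | 1/6 = 1/6
~(((u <-> v) & (v & v)) | (~v & v)) = ~1/6 = 5/6
~~(((u <-> v) & (v & v)) | (~v & v)) = ~5/6 = 1/6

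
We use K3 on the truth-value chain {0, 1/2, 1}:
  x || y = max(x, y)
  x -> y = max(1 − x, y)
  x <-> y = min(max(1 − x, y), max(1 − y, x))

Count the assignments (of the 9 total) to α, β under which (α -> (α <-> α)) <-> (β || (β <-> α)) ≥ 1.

α = 0, β = 0 ↦ 1  ≥
α = 0, β = 1/2 ↦ 1/2  <
α = 0, β = 1 ↦ 1  ≥
α = 1/2, β = 0 ↦ 1/2  <
α = 1/2, β = 1/2 ↦ 1/2  <
α = 1/2, β = 1 ↦ 1/2  <
α = 1, β = 0 ↦ 0  <
α = 1, β = 1/2 ↦ 1/2  <
α = 1, β = 1 ↦ 1  ≥
So 3 of the 9 assignments meet the threshold.

3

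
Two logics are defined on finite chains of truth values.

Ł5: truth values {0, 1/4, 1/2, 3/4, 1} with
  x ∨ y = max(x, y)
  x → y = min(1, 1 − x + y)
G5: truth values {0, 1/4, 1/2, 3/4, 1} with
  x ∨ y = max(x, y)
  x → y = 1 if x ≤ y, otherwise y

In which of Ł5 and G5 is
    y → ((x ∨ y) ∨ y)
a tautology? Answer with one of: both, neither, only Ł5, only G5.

In Ł5: every assignment gives 1 — tautology.
In G5: every assignment gives 1 — tautology.

both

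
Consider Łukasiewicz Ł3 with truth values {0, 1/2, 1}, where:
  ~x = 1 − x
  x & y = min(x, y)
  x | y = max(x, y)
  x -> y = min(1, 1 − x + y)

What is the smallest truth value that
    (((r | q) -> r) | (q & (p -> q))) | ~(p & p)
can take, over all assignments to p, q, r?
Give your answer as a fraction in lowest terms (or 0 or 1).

1/2

Take p = 1/2, q = 1/2, r = 0:
r | q = 0 | 1/2 = 1/2
(r | q) -> r = 1/2 -> 0 = 1/2
p -> q = 1/2 -> 1/2 = 1
q & (p -> q) = 1/2 & 1 = 1/2
((r | q) -> r) | (q & (p -> q)) = 1/2 | 1/2 = 1/2
p & p = 1/2 & 1/2 = 1/2
~(p & p) = ~1/2 = 1/2
(((r | q) -> r) | (q & (p -> q))) | ~(p & p) = 1/2 | 1/2 = 1/2
No assignment yields a value below 1/2, so this is the minimum.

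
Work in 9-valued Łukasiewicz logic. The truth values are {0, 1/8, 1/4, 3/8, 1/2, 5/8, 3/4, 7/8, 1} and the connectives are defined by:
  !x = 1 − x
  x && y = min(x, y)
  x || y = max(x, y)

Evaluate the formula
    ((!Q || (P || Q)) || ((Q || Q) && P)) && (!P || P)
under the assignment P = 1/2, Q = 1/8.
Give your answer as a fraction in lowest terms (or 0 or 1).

!Q = !1/8 = 7/8
P || Q = 1/2 || 1/8 = 1/2
!Q || (P || Q) = 7/8 || 1/2 = 7/8
Q || Q = 1/8 || 1/8 = 1/8
(Q || Q) && P = 1/8 && 1/2 = 1/8
(!Q || (P || Q)) || ((Q || Q) && P) = 7/8 || 1/8 = 7/8
!P = !1/2 = 1/2
!P || P = 1/2 || 1/2 = 1/2
((!Q || (P || Q)) || ((Q || Q) && P)) && (!P || P) = 7/8 && 1/2 = 1/2

1/2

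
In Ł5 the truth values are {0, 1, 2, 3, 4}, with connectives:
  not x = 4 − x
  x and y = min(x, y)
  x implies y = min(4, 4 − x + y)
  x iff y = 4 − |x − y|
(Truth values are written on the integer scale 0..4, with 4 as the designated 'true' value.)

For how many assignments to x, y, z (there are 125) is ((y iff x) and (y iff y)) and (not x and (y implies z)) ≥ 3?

24

value 4: 5 assignments (counts)
value 3: 19 assignments (counts)
value 2: 32 assignments
value 1: 36 assignments
value 0: 33 assignments
So 24 of the 125 assignments meet the threshold.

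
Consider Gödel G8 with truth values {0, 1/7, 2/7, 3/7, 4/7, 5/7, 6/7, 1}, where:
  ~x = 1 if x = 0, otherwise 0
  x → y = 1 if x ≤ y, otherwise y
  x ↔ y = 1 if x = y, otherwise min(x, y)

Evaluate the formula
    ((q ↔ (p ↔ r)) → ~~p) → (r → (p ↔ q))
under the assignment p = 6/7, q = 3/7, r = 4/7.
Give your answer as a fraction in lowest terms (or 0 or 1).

p ↔ r = 6/7 ↔ 4/7 = 4/7
q ↔ (p ↔ r) = 3/7 ↔ 4/7 = 3/7
~p = ~6/7 = 0
~~p = ~0 = 1
(q ↔ (p ↔ r)) → ~~p = 3/7 → 1 = 1
p ↔ q = 6/7 ↔ 3/7 = 3/7
r → (p ↔ q) = 4/7 → 3/7 = 3/7
((q ↔ (p ↔ r)) → ~~p) → (r → (p ↔ q)) = 1 → 3/7 = 3/7

3/7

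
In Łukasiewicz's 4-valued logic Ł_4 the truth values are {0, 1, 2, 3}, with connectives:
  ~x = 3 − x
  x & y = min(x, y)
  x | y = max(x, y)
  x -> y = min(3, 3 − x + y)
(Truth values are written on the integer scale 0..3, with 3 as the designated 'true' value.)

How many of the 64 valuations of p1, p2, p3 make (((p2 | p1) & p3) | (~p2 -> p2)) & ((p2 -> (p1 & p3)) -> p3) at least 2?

45

value 3: 25 assignments (counts)
value 2: 20 assignments (counts)
value 1: 12 assignments
value 0: 7 assignments
So 45 of the 64 assignments meet the threshold.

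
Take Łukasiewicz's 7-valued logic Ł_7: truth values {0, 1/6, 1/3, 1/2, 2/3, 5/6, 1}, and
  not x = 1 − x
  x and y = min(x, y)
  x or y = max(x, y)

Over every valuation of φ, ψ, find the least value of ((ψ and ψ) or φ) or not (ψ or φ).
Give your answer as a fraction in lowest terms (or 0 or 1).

Take φ = 0, ψ = 1/2:
ψ and ψ = 1/2 and 1/2 = 1/2
(ψ and ψ) or φ = 1/2 or 0 = 1/2
ψ or φ = 1/2 or 0 = 1/2
not (ψ or φ) = not 1/2 = 1/2
((ψ and ψ) or φ) or not (ψ or φ) = 1/2 or 1/2 = 1/2
No assignment yields a value below 1/2, so this is the minimum.

1/2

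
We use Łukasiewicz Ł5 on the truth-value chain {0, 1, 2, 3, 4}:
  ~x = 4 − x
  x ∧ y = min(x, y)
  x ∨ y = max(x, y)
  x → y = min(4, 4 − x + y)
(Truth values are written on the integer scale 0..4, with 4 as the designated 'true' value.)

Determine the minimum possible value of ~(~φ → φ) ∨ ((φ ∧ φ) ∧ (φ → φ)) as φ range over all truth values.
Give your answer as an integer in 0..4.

Take φ = 1:
~φ = ~1 = 3
~φ → φ = 3 → 1 = 2
~(~φ → φ) = ~2 = 2
φ ∧ φ = 1 ∧ 1 = 1
φ → φ = 1 → 1 = 4
(φ ∧ φ) ∧ (φ → φ) = 1 ∧ 4 = 1
~(~φ → φ) ∨ ((φ ∧ φ) ∧ (φ → φ)) = 2 ∨ 1 = 2
No assignment yields a value below 2, so this is the minimum.

2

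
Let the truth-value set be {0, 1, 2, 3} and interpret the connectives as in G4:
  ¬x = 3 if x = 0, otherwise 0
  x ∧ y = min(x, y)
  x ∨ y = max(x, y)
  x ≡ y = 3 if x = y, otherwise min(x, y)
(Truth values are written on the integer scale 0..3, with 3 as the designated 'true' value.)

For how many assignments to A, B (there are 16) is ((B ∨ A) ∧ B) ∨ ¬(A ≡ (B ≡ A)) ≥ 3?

A = 0, B = 0 ↦ 3  ≥
A = 0, B = 1 ↦ 1  <
A = 0, B = 2 ↦ 2  <
A = 0, B = 3 ↦ 3  ≥
A = 1, B = 0 ↦ 3  ≥
A = 1, B = 1 ↦ 1  <
A = 1, B = 2 ↦ 2  <
A = 1, B = 3 ↦ 3  ≥
A = 2, B = 0 ↦ 3  ≥
A = 2, B = 1 ↦ 1  <
A = 2, B = 2 ↦ 2  <
A = 2, B = 3 ↦ 3  ≥
A = 3, B = 0 ↦ 3  ≥
A = 3, B = 1 ↦ 1  <
A = 3, B = 2 ↦ 2  <
A = 3, B = 3 ↦ 3  ≥
So 8 of the 16 assignments meet the threshold.

8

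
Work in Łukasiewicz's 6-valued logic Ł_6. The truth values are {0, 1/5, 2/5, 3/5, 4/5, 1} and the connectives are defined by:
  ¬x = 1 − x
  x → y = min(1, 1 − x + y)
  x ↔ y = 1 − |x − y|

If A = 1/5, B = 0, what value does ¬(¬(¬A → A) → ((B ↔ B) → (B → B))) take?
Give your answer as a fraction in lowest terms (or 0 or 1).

¬A = ¬1/5 = 4/5
¬A → A = 4/5 → 1/5 = 2/5
¬(¬A → A) = ¬2/5 = 3/5
B ↔ B = 0 ↔ 0 = 1
B → B = 0 → 0 = 1
(B ↔ B) → (B → B) = 1 → 1 = 1
¬(¬A → A) → ((B ↔ B) → (B → B)) = 3/5 → 1 = 1
¬(¬(¬A → A) → ((B ↔ B) → (B → B))) = ¬1 = 0

0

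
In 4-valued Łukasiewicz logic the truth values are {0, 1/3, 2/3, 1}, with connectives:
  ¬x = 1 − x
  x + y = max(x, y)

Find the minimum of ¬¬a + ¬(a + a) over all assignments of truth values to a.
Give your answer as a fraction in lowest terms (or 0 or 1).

2/3

Take a = 1/3:
¬a = ¬1/3 = 2/3
¬¬a = ¬2/3 = 1/3
a + a = 1/3 + 1/3 = 1/3
¬(a + a) = ¬1/3 = 2/3
¬¬a + ¬(a + a) = 1/3 + 2/3 = 2/3
No assignment yields a value below 2/3, so this is the minimum.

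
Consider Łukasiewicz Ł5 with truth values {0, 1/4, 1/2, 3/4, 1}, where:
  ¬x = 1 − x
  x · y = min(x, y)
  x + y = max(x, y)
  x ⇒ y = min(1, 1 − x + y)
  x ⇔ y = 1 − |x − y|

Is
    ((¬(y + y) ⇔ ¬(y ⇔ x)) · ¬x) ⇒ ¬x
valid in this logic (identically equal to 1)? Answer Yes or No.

At x = 0, y = 3/4, for instance:
y + y = 3/4 + 3/4 = 3/4
¬(y + y) = ¬3/4 = 1/4
y ⇔ x = 3/4 ⇔ 0 = 1/4
¬(y ⇔ x) = ¬1/4 = 3/4
¬(y + y) ⇔ ¬(y ⇔ x) = 1/4 ⇔ 3/4 = 1/2
¬x = ¬0 = 1
(¬(y + y) ⇔ ¬(y ⇔ x)) · ¬x = 1/2 · 1 = 1/2
((¬(y + y) ⇔ ¬(y ⇔ x)) · ¬x) ⇒ ¬x = 1/2 ⇒ 1 = 1
and checking the remaining 24 assignments likewise gives ≥ 1 in every case.

Yes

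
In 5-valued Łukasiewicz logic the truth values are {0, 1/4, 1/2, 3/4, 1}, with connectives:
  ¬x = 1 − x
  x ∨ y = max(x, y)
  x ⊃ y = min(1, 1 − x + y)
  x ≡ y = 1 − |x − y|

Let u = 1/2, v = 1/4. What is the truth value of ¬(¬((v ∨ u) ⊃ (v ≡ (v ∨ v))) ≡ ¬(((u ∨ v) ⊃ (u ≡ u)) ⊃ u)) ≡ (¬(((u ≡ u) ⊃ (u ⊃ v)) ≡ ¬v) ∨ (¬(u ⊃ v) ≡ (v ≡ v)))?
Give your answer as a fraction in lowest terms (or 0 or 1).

3/4

v ∨ u = 1/4 ∨ 1/2 = 1/2
v ∨ v = 1/4 ∨ 1/4 = 1/4
v ≡ (v ∨ v) = 1/4 ≡ 1/4 = 1
(v ∨ u) ⊃ (v ≡ (v ∨ v)) = 1/2 ⊃ 1 = 1
¬((v ∨ u) ⊃ (v ≡ (v ∨ v))) = ¬1 = 0
u ∨ v = 1/2 ∨ 1/4 = 1/2
u ≡ u = 1/2 ≡ 1/2 = 1
(u ∨ v) ⊃ (u ≡ u) = 1/2 ⊃ 1 = 1
((u ∨ v) ⊃ (u ≡ u)) ⊃ u = 1 ⊃ 1/2 = 1/2
¬(((u ∨ v) ⊃ (u ≡ u)) ⊃ u) = ¬1/2 = 1/2
¬((v ∨ u) ⊃ (v ≡ (v ∨ v))) ≡ ¬(((u ∨ v) ⊃ (u ≡ u)) ⊃ u) = 0 ≡ 1/2 = 1/2
¬(¬((v ∨ u) ⊃ (v ≡ (v ∨ v))) ≡ ¬(((u ∨ v) ⊃ (u ≡ u)) ⊃ u)) = ¬1/2 = 1/2
u ≡ u = 1/2 ≡ 1/2 = 1
u ⊃ v = 1/2 ⊃ 1/4 = 3/4
(u ≡ u) ⊃ (u ⊃ v) = 1 ⊃ 3/4 = 3/4
¬v = ¬1/4 = 3/4
((u ≡ u) ⊃ (u ⊃ v)) ≡ ¬v = 3/4 ≡ 3/4 = 1
¬(((u ≡ u) ⊃ (u ⊃ v)) ≡ ¬v) = ¬1 = 0
u ⊃ v = 1/2 ⊃ 1/4 = 3/4
¬(u ⊃ v) = ¬3/4 = 1/4
v ≡ v = 1/4 ≡ 1/4 = 1
¬(u ⊃ v) ≡ (v ≡ v) = 1/4 ≡ 1 = 1/4
¬(((u ≡ u) ⊃ (u ⊃ v)) ≡ ¬v) ∨ (¬(u ⊃ v) ≡ (v ≡ v)) = 0 ∨ 1/4 = 1/4
¬(¬((v ∨ u) ⊃ (v ≡ (v ∨ v))) ≡ ¬(((u ∨ v) ⊃ (u ≡ u)) ⊃ u)) ≡ (¬(((u ≡ u) ⊃ (u ⊃ v)) ≡ ¬v) ∨ (¬(u ⊃ v) ≡ (v ≡ v))) = 1/2 ≡ 1/4 = 3/4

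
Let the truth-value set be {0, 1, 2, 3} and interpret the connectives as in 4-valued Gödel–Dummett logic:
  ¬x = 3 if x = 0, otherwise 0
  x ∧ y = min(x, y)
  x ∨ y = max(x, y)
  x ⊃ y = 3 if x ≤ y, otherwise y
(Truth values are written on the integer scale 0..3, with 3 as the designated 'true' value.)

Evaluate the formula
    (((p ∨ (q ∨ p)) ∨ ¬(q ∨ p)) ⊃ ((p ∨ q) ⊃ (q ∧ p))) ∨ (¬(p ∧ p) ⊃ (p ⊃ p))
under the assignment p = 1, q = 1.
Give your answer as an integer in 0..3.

q ∨ p = 1 ∨ 1 = 1
p ∨ (q ∨ p) = 1 ∨ 1 = 1
q ∨ p = 1 ∨ 1 = 1
¬(q ∨ p) = ¬1 = 0
(p ∨ (q ∨ p)) ∨ ¬(q ∨ p) = 1 ∨ 0 = 1
p ∨ q = 1 ∨ 1 = 1
q ∧ p = 1 ∧ 1 = 1
(p ∨ q) ⊃ (q ∧ p) = 1 ⊃ 1 = 3
((p ∨ (q ∨ p)) ∨ ¬(q ∨ p)) ⊃ ((p ∨ q) ⊃ (q ∧ p)) = 1 ⊃ 3 = 3
p ∧ p = 1 ∧ 1 = 1
¬(p ∧ p) = ¬1 = 0
p ⊃ p = 1 ⊃ 1 = 3
¬(p ∧ p) ⊃ (p ⊃ p) = 0 ⊃ 3 = 3
(((p ∨ (q ∨ p)) ∨ ¬(q ∨ p)) ⊃ ((p ∨ q) ⊃ (q ∧ p))) ∨ (¬(p ∧ p) ⊃ (p ⊃ p)) = 3 ∨ 3 = 3

3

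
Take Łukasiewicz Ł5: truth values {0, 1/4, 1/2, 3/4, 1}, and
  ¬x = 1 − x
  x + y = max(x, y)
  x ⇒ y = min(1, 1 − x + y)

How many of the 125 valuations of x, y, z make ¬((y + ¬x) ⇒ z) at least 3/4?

25

value 1: 9 assignments (counts)
value 3/4: 16 assignments (counts)
value 1/2: 21 assignments
value 1/4: 24 assignments
value 0: 55 assignments
So 25 of the 125 assignments meet the threshold.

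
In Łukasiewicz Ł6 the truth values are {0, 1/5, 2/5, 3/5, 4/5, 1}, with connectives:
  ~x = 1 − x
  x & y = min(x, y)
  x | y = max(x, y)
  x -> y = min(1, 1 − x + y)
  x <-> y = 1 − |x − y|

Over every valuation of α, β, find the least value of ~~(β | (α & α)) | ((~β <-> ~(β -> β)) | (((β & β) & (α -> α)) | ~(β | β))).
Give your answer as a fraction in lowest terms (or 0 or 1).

Take α = 0, β = 2/5:
α & α = 0 & 0 = 0
β | (α & α) = 2/5 | 0 = 2/5
~(β | (α & α)) = ~2/5 = 3/5
~~(β | (α & α)) = ~3/5 = 2/5
~β = ~2/5 = 3/5
β -> β = 2/5 -> 2/5 = 1
~(β -> β) = ~1 = 0
~β <-> ~(β -> β) = 3/5 <-> 0 = 2/5
β & β = 2/5 & 2/5 = 2/5
α -> α = 0 -> 0 = 1
(β & β) & (α -> α) = 2/5 & 1 = 2/5
β | β = 2/5 | 2/5 = 2/5
~(β | β) = ~2/5 = 3/5
((β & β) & (α -> α)) | ~(β | β) = 2/5 | 3/5 = 3/5
(~β <-> ~(β -> β)) | (((β & β) & (α -> α)) | ~(β | β)) = 2/5 | 3/5 = 3/5
~~(β | (α & α)) | ((~β <-> ~(β -> β)) | (((β & β) & (α -> α)) | ~(β | β))) = 2/5 | 3/5 = 3/5
No assignment yields a value below 3/5, so this is the minimum.

3/5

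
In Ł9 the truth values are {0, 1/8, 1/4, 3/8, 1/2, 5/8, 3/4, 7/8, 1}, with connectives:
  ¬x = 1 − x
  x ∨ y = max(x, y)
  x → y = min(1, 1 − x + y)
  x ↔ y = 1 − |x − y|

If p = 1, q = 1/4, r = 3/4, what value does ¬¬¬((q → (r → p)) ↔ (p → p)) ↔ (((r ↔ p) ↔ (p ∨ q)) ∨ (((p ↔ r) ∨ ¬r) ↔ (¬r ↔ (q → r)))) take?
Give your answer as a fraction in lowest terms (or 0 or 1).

1/4

r → p = 3/4 → 1 = 1
q → (r → p) = 1/4 → 1 = 1
p → p = 1 → 1 = 1
(q → (r → p)) ↔ (p → p) = 1 ↔ 1 = 1
¬((q → (r → p)) ↔ (p → p)) = ¬1 = 0
¬¬((q → (r → p)) ↔ (p → p)) = ¬0 = 1
¬¬¬((q → (r → p)) ↔ (p → p)) = ¬1 = 0
r ↔ p = 3/4 ↔ 1 = 3/4
p ∨ q = 1 ∨ 1/4 = 1
(r ↔ p) ↔ (p ∨ q) = 3/4 ↔ 1 = 3/4
p ↔ r = 1 ↔ 3/4 = 3/4
¬r = ¬3/4 = 1/4
(p ↔ r) ∨ ¬r = 3/4 ∨ 1/4 = 3/4
¬r = ¬3/4 = 1/4
q → r = 1/4 → 3/4 = 1
¬r ↔ (q → r) = 1/4 ↔ 1 = 1/4
((p ↔ r) ∨ ¬r) ↔ (¬r ↔ (q → r)) = 3/4 ↔ 1/4 = 1/2
((r ↔ p) ↔ (p ∨ q)) ∨ (((p ↔ r) ∨ ¬r) ↔ (¬r ↔ (q → r))) = 3/4 ∨ 1/2 = 3/4
¬¬¬((q → (r → p)) ↔ (p → p)) ↔ (((r ↔ p) ↔ (p ∨ q)) ∨ (((p ↔ r) ∨ ¬r) ↔ (¬r ↔ (q → r)))) = 0 ↔ 3/4 = 1/4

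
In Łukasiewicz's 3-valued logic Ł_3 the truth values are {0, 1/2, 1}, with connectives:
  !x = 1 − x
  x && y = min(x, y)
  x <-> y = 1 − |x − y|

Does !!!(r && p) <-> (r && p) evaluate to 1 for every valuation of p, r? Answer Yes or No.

Counterexample: take p = 0, r = 0.
r && p = 0 && 0 = 0
!(r && p) = !0 = 1
!!(r && p) = !1 = 0
!!!(r && p) = !0 = 1
r && p = 0 && 0 = 0
!!!(r && p) <-> (r && p) = 1 <-> 0 = 0
This gives 0 ≠ 1.

No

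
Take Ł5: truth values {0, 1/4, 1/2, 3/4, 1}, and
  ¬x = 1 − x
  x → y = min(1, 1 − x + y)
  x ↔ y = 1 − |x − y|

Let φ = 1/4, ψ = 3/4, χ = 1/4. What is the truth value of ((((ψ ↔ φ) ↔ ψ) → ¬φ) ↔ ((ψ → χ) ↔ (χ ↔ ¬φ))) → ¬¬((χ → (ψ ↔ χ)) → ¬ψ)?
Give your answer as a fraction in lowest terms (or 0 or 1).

ψ ↔ φ = 3/4 ↔ 1/4 = 1/2
(ψ ↔ φ) ↔ ψ = 1/2 ↔ 3/4 = 3/4
¬φ = ¬1/4 = 3/4
((ψ ↔ φ) ↔ ψ) → ¬φ = 3/4 → 3/4 = 1
ψ → χ = 3/4 → 1/4 = 1/2
¬φ = ¬1/4 = 3/4
χ ↔ ¬φ = 1/4 ↔ 3/4 = 1/2
(ψ → χ) ↔ (χ ↔ ¬φ) = 1/2 ↔ 1/2 = 1
(((ψ ↔ φ) ↔ ψ) → ¬φ) ↔ ((ψ → χ) ↔ (χ ↔ ¬φ)) = 1 ↔ 1 = 1
ψ ↔ χ = 3/4 ↔ 1/4 = 1/2
χ → (ψ ↔ χ) = 1/4 → 1/2 = 1
¬ψ = ¬3/4 = 1/4
(χ → (ψ ↔ χ)) → ¬ψ = 1 → 1/4 = 1/4
¬((χ → (ψ ↔ χ)) → ¬ψ) = ¬1/4 = 3/4
¬¬((χ → (ψ ↔ χ)) → ¬ψ) = ¬3/4 = 1/4
((((ψ ↔ φ) ↔ ψ) → ¬φ) ↔ ((ψ → χ) ↔ (χ ↔ ¬φ))) → ¬¬((χ → (ψ ↔ χ)) → ¬ψ) = 1 → 1/4 = 1/4

1/4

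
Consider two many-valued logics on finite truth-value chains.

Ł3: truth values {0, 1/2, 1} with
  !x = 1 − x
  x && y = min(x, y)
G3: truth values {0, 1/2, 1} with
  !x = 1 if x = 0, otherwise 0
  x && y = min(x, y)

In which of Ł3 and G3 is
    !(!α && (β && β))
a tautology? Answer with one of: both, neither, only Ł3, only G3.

neither

In Ł3: at α = 0, β = 1/2 the value is 1/2 — not a tautology.
In G3: at α = 0, β = 1/2 the value is 0 — not a tautology.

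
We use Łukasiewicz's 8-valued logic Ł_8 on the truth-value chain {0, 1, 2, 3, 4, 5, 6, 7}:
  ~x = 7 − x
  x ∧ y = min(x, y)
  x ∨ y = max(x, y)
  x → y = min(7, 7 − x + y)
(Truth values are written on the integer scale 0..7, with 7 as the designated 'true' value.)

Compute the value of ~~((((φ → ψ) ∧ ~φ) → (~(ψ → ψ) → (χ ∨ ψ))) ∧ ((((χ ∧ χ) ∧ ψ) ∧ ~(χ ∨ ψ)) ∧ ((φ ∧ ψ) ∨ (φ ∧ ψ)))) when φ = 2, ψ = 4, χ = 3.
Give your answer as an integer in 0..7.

φ → ψ = 2 → 4 = 7
~φ = ~2 = 5
(φ → ψ) ∧ ~φ = 7 ∧ 5 = 5
ψ → ψ = 4 → 4 = 7
~(ψ → ψ) = ~7 = 0
χ ∨ ψ = 3 ∨ 4 = 4
~(ψ → ψ) → (χ ∨ ψ) = 0 → 4 = 7
((φ → ψ) ∧ ~φ) → (~(ψ → ψ) → (χ ∨ ψ)) = 5 → 7 = 7
χ ∧ χ = 3 ∧ 3 = 3
(χ ∧ χ) ∧ ψ = 3 ∧ 4 = 3
χ ∨ ψ = 3 ∨ 4 = 4
~(χ ∨ ψ) = ~4 = 3
((χ ∧ χ) ∧ ψ) ∧ ~(χ ∨ ψ) = 3 ∧ 3 = 3
φ ∧ ψ = 2 ∧ 4 = 2
φ ∧ ψ = 2 ∧ 4 = 2
(φ ∧ ψ) ∨ (φ ∧ ψ) = 2 ∨ 2 = 2
(((χ ∧ χ) ∧ ψ) ∧ ~(χ ∨ ψ)) ∧ ((φ ∧ ψ) ∨ (φ ∧ ψ)) = 3 ∧ 2 = 2
(((φ → ψ) ∧ ~φ) → (~(ψ → ψ) → (χ ∨ ψ))) ∧ ((((χ ∧ χ) ∧ ψ) ∧ ~(χ ∨ ψ)) ∧ ((φ ∧ ψ) ∨ (φ ∧ ψ))) = 7 ∧ 2 = 2
~((((φ → ψ) ∧ ~φ) → (~(ψ → ψ) → (χ ∨ ψ))) ∧ ((((χ ∧ χ) ∧ ψ) ∧ ~(χ ∨ ψ)) ∧ ((φ ∧ ψ) ∨ (φ ∧ ψ)))) = ~2 = 5
~~((((φ → ψ) ∧ ~φ) → (~(ψ → ψ) → (χ ∨ ψ))) ∧ ((((χ ∧ χ) ∧ ψ) ∧ ~(χ ∨ ψ)) ∧ ((φ ∧ ψ) ∨ (φ ∧ ψ)))) = ~5 = 2

2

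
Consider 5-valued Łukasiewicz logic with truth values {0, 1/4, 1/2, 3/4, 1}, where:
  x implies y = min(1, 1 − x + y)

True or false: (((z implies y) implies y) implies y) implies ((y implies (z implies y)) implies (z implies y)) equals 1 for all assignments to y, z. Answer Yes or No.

At y = 1/2, z = 1/2, for instance:
z implies y = 1/2 implies 1/2 = 1
(z implies y) implies y = 1 implies 1/2 = 1/2
((z implies y) implies y) implies y = 1/2 implies 1/2 = 1
y implies (z implies y) = 1/2 implies 1 = 1
(y implies (z implies y)) implies (z implies y) = 1 implies 1 = 1
(((z implies y) implies y) implies y) implies ((y implies (z implies y)) implies (z implies y)) = 1 implies 1 = 1
and checking the remaining 24 assignments likewise gives ≥ 1 in every case.

Yes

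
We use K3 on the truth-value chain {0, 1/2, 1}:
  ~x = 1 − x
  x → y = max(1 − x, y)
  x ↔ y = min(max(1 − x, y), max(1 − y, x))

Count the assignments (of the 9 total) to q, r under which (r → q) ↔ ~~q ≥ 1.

q = 0, r = 0 ↦ 0  <
q = 0, r = 1/2 ↦ 1/2  <
q = 0, r = 1 ↦ 1  ≥
q = 1/2, r = 0 ↦ 1/2  <
q = 1/2, r = 1/2 ↦ 1/2  <
q = 1/2, r = 1 ↦ 1/2  <
q = 1, r = 0 ↦ 1  ≥
q = 1, r = 1/2 ↦ 1  ≥
q = 1, r = 1 ↦ 1  ≥
So 4 of the 9 assignments meet the threshold.

4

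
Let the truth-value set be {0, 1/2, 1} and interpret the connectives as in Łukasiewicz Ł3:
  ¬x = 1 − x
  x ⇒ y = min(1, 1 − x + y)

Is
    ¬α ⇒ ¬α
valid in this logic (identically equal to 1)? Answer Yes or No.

α = 0 ↦ 1
α = 1/2 ↦ 1
α = 1 ↦ 1
Every assignment gives a value ≥ 1.

Yes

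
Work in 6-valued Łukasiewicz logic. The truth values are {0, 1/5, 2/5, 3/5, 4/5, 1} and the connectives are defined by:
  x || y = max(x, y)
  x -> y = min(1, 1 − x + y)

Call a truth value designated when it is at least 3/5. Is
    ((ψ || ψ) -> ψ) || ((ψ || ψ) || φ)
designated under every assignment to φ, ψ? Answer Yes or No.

At φ = 1, ψ = 4/5, for instance:
ψ || ψ = 4/5 || 4/5 = 4/5
(ψ || ψ) -> ψ = 4/5 -> 4/5 = 1
ψ || ψ = 4/5 || 4/5 = 4/5
(ψ || ψ) || φ = 4/5 || 1 = 1
((ψ || ψ) -> ψ) || ((ψ || ψ) || φ) = 1 || 1 = 1
and checking the remaining 35 assignments likewise gives ≥ 3/5 in every case.

Yes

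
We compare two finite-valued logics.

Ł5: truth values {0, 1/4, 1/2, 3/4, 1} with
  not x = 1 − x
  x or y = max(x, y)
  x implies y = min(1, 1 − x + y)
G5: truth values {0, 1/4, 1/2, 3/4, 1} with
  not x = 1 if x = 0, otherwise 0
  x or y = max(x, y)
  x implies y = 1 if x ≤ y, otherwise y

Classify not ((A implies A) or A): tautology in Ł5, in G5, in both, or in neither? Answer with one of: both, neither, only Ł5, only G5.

neither

In Ł5: at A = 0 the value is 0 — not a tautology.
In G5: at A = 0 the value is 0 — not a tautology.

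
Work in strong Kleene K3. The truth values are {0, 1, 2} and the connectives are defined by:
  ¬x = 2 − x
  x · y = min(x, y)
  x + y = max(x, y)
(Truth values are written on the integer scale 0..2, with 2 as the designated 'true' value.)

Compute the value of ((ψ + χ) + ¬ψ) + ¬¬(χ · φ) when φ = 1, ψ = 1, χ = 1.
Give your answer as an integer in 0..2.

1

ψ + χ = 1 + 1 = 1
¬ψ = ¬1 = 1
(ψ + χ) + ¬ψ = 1 + 1 = 1
χ · φ = 1 · 1 = 1
¬(χ · φ) = ¬1 = 1
¬¬(χ · φ) = ¬1 = 1
((ψ + χ) + ¬ψ) + ¬¬(χ · φ) = 1 + 1 = 1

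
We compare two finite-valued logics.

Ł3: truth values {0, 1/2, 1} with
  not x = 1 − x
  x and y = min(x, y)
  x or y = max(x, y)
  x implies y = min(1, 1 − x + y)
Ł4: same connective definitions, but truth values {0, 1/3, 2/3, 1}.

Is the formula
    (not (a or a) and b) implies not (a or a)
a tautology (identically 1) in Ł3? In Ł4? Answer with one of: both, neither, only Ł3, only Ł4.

In Ł3: every assignment gives 1 — tautology.
In Ł4: every assignment gives 1 — tautology.

both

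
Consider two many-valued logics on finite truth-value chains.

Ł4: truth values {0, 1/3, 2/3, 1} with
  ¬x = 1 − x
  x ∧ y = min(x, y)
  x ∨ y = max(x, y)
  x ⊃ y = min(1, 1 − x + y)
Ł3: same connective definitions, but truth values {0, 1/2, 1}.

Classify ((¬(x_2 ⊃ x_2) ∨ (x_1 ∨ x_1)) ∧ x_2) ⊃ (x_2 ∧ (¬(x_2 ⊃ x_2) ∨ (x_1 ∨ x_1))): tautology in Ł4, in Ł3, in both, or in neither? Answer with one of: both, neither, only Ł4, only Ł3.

both

In Ł4: every assignment gives 1 — tautology.
In Ł3: every assignment gives 1 — tautology.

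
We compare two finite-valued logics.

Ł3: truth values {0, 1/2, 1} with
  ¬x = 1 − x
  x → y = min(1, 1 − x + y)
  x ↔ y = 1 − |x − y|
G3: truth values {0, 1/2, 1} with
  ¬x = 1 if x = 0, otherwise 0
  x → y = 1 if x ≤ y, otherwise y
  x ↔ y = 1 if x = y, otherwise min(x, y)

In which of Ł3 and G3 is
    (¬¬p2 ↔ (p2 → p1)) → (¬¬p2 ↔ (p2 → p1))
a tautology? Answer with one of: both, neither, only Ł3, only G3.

In Ł3: every assignment gives 1 — tautology.
In G3: every assignment gives 1 — tautology.

both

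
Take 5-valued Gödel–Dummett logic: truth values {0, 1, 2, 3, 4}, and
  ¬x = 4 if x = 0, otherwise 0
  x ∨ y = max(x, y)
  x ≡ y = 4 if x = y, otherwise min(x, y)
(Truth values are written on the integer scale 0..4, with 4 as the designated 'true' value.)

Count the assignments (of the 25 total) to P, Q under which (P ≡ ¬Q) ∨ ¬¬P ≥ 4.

24

value 4: 24 assignments (counts)
value 0: 1 assignment
So 24 of the 25 assignments meet the threshold.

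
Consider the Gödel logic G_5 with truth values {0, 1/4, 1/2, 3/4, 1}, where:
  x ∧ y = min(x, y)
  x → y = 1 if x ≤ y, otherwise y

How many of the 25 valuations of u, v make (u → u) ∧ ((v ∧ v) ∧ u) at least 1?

1

value 1: 1 assignment (counts)
value 3/4: 3 assignments
value 1/2: 5 assignments
value 1/4: 7 assignments
value 0: 9 assignments
So 1 of the 25 assignments meets the threshold.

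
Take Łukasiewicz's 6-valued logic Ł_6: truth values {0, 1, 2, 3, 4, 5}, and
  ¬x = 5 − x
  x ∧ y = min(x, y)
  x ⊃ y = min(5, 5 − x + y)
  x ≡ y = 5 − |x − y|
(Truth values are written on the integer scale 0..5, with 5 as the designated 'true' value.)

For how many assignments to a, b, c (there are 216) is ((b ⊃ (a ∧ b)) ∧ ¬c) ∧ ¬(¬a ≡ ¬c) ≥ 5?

value 5: 6 assignments (counts)
value 4: 12 assignments
value 3: 18 assignments
value 2: 37 assignments
value 1: 73 assignments
value 0: 70 assignments
So 6 of the 216 assignments meet the threshold.

6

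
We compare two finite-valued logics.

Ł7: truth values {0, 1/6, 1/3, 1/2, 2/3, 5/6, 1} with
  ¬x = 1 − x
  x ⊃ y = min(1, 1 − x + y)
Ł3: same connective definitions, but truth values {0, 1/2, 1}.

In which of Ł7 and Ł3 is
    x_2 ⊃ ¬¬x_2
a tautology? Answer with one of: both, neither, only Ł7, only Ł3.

In Ł7: every assignment gives 1 — tautology.
In Ł3: every assignment gives 1 — tautology.

both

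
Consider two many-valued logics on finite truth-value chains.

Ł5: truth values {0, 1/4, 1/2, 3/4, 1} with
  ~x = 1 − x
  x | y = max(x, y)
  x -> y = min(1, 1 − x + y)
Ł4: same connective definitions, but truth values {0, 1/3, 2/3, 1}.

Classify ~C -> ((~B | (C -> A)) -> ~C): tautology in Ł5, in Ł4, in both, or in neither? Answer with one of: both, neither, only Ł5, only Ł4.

both

In Ł5: every assignment gives 1 — tautology.
In Ł4: every assignment gives 1 — tautology.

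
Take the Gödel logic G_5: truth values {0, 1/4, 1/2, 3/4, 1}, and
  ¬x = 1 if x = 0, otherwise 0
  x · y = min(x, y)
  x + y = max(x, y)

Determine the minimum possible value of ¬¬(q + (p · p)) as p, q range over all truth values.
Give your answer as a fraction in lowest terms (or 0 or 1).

0

Take p = 0, q = 0:
p · p = 0 · 0 = 0
q + (p · p) = 0 + 0 = 0
¬(q + (p · p)) = ¬0 = 1
¬¬(q + (p · p)) = ¬1 = 0
No assignment yields a value below 0, so this is the minimum.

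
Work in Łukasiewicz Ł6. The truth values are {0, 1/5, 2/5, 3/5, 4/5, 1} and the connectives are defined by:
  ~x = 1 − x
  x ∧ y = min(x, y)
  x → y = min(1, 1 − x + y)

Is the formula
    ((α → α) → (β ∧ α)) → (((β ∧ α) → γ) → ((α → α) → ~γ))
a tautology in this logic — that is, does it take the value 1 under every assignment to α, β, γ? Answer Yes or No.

Counterexample: take α = 1/5, β = 1/5, γ = 1.
α → α = 1/5 → 1/5 = 1
β ∧ α = 1/5 ∧ 1/5 = 1/5
(α → α) → (β ∧ α) = 1 → 1/5 = 1/5
β ∧ α = 1/5 ∧ 1/5 = 1/5
(β ∧ α) → γ = 1/5 → 1 = 1
α → α = 1/5 → 1/5 = 1
~γ = ~1 = 0
(α → α) → ~γ = 1 → 0 = 0
((β ∧ α) → γ) → ((α → α) → ~γ) = 1 → 0 = 0
((α → α) → (β ∧ α)) → (((β ∧ α) → γ) → ((α → α) → ~γ)) = 1/5 → 0 = 4/5
This gives 4/5 ≠ 1.

No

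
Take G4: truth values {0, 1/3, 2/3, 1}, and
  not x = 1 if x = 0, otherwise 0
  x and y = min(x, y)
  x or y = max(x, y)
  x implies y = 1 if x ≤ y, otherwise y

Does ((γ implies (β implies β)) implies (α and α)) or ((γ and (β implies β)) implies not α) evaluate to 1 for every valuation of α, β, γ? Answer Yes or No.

Counterexample: take α = 1/3, β = 0, γ = 1/3.
β implies β = 0 implies 0 = 1
γ implies (β implies β) = 1/3 implies 1 = 1
α and α = 1/3 and 1/3 = 1/3
(γ implies (β implies β)) implies (α and α) = 1 implies 1/3 = 1/3
β implies β = 0 implies 0 = 1
γ and (β implies β) = 1/3 and 1 = 1/3
not α = not 1/3 = 0
(γ and (β implies β)) implies not α = 1/3 implies 0 = 0
((γ implies (β implies β)) implies (α and α)) or ((γ and (β implies β)) implies not α) = 1/3 or 0 = 1/3
This gives 1/3 ≠ 1.

No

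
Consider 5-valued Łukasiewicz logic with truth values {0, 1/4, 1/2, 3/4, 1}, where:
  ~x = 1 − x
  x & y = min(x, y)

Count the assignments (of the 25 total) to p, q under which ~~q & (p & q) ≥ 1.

1

value 1: 1 assignment (counts)
value 3/4: 3 assignments
value 1/2: 5 assignments
value 1/4: 7 assignments
value 0: 9 assignments
So 1 of the 25 assignments meets the threshold.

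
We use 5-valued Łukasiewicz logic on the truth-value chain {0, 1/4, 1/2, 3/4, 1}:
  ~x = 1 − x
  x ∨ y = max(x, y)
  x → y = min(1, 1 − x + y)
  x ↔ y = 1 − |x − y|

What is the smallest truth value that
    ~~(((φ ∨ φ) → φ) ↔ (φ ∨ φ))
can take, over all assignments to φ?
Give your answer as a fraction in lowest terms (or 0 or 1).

0

Take φ = 0:
φ ∨ φ = 0 ∨ 0 = 0
(φ ∨ φ) → φ = 0 → 0 = 1
φ ∨ φ = 0 ∨ 0 = 0
((φ ∨ φ) → φ) ↔ (φ ∨ φ) = 1 ↔ 0 = 0
~(((φ ∨ φ) → φ) ↔ (φ ∨ φ)) = ~0 = 1
~~(((φ ∨ φ) → φ) ↔ (φ ∨ φ)) = ~1 = 0
No assignment yields a value below 0, so this is the minimum.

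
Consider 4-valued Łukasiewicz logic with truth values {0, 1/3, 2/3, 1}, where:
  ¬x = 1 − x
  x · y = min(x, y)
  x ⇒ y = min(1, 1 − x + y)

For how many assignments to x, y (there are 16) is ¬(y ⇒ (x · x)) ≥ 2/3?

x = 0, y = 0 ↦ 0  <
x = 0, y = 1/3 ↦ 1/3  <
x = 0, y = 2/3 ↦ 2/3  ≥
x = 0, y = 1 ↦ 1  ≥
x = 1/3, y = 0 ↦ 0  <
x = 1/3, y = 1/3 ↦ 0  <
x = 1/3, y = 2/3 ↦ 1/3  <
x = 1/3, y = 1 ↦ 2/3  ≥
x = 2/3, y = 0 ↦ 0  <
x = 2/3, y = 1/3 ↦ 0  <
x = 2/3, y = 2/3 ↦ 0  <
x = 2/3, y = 1 ↦ 1/3  <
x = 1, y = 0 ↦ 0  <
x = 1, y = 1/3 ↦ 0  <
x = 1, y = 2/3 ↦ 0  <
x = 1, y = 1 ↦ 0  <
So 3 of the 16 assignments meet the threshold.

3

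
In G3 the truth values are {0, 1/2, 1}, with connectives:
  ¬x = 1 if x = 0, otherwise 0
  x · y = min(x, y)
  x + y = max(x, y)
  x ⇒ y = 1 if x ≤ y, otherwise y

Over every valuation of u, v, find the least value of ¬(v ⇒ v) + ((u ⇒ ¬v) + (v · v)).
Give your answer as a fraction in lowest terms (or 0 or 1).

Take u = 1/2, v = 1/2:
v ⇒ v = 1/2 ⇒ 1/2 = 1
¬(v ⇒ v) = ¬1 = 0
¬v = ¬1/2 = 0
u ⇒ ¬v = 1/2 ⇒ 0 = 0
v · v = 1/2 · 1/2 = 1/2
(u ⇒ ¬v) + (v · v) = 0 + 1/2 = 1/2
¬(v ⇒ v) + ((u ⇒ ¬v) + (v · v)) = 0 + 1/2 = 1/2
No assignment yields a value below 1/2, so this is the minimum.

1/2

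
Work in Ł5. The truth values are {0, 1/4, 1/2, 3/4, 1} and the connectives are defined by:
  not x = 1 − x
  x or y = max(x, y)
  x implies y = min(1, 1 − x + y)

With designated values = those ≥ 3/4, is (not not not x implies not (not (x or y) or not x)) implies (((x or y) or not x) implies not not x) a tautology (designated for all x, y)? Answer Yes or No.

Counterexample: take x = 1/2, y = 1.
not x = not 1/2 = 1/2
not not x = not 1/2 = 1/2
not not not x = not 1/2 = 1/2
x or y = 1/2 or 1 = 1
not (x or y) = not 1 = 0
not x = not 1/2 = 1/2
not (x or y) or not x = 0 or 1/2 = 1/2
not (not (x or y) or not x) = not 1/2 = 1/2
not not not x implies not (not (x or y) or not x) = 1/2 implies 1/2 = 1
x or y = 1/2 or 1 = 1
not x = not 1/2 = 1/2
(x or y) or not x = 1 or 1/2 = 1
not x = not 1/2 = 1/2
not not x = not 1/2 = 1/2
((x or y) or not x) implies not not x = 1 implies 1/2 = 1/2
(not not not x implies not (not (x or y) or not x)) implies (((x or y) or not x) implies not not x) = 1 implies 1/2 = 1/2
This gives 1/2, which is below 3/4.

No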